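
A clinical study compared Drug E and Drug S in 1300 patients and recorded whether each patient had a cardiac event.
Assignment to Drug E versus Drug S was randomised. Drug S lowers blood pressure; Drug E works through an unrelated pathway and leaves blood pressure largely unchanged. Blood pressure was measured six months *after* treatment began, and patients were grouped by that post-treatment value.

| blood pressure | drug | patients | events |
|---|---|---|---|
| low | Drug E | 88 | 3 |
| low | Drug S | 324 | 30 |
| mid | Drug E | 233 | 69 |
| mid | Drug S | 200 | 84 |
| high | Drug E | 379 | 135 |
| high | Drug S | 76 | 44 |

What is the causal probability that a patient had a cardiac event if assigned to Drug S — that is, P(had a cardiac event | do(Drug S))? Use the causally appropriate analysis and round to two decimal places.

The distribution of blood pressure is itself part of what the drug does — it is an intermediate outcome. Holding it fixed would remove that part of the effect; the total effect is the pooled difference.
So P(outcome | do(Drug S)) is just the pooled rate for Drug S: 158/600 = 0.263.

0.26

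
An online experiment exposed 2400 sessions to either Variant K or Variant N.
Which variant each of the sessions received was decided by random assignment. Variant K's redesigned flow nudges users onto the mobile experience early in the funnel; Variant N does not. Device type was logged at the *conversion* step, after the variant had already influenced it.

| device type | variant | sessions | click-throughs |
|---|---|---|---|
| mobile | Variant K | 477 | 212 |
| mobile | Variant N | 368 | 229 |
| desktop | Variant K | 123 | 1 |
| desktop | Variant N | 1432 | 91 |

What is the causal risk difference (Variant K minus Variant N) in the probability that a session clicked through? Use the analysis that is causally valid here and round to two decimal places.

Variant N is higher inside every device type stratum but Variant K is higher in aggregate. Whether to stratify depends on how device type relates to the variant.
Because the variant influences device type, device type is a post-treatment mediator, not a confounder. Stratifying on it would bias the estimate; the causal effect is the crude pooled difference.
The causal difference is the pooled difference: 0.355 − 0.178 = +0.177.

+0.18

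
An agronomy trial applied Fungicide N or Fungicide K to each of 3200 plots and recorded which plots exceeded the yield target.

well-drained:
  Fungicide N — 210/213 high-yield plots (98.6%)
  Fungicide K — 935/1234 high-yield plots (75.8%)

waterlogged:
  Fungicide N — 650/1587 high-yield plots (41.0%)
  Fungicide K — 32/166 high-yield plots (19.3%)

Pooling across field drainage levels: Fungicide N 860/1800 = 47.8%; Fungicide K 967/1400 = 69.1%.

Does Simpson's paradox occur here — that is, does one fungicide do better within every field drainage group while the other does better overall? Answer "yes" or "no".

Within each field drainage level (well-drained 98.6% vs 75.8%; waterlogged 41.0% vs 19.3%), Fungicide N has the higher rate every time. Pooled: 47.8% vs 69.1% — Fungicide K has the higher rate overall. The two comparisons disagree.

yes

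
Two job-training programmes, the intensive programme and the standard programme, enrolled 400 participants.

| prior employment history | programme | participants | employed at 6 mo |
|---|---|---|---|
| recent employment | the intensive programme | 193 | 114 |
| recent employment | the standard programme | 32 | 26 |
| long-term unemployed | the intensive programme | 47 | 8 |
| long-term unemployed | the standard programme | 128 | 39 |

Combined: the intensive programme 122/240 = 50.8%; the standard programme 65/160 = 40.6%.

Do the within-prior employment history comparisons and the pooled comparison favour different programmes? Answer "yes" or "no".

Within each prior employment history level (recent employment 59.1% vs 81.2%; long-term unemployed 17.0% vs 30.5%), the standard programme has the higher rate every time. Pooled: 50.8% vs 40.6% — the intensive programme has the higher rate overall. The two comparisons disagree.

yes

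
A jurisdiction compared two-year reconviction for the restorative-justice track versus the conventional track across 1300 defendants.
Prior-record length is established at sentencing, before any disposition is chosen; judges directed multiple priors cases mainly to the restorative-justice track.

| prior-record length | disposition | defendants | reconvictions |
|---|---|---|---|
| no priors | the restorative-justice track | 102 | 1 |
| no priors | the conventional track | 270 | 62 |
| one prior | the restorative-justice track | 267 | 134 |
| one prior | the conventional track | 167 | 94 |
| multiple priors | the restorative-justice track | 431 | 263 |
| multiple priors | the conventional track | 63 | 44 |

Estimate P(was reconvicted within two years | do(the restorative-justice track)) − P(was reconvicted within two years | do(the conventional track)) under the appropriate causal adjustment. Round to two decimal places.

The imbalance in prior-record length arose from how defendants were allocated, not from anything the disposition did; and prior-record length independently affects the outcome. The pooled gap is confounded — condition on prior-record length.
Adjusting over the population distribution of prior-record length: 0.286·(0.010−0.230) + 0.334·(0.502−0.563) + 0.380·(0.610−0.698) = -0.117.

-0.12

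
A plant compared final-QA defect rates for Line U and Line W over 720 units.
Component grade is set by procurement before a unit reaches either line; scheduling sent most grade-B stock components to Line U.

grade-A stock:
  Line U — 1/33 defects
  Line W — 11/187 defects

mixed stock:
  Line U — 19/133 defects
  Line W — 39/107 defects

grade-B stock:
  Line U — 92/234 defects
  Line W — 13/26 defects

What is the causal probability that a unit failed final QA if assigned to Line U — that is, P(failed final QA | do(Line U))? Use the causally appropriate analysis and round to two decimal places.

0.20

The component grade-specific comparison favours Line U throughout, but the pooled figures favour Line W. The question is whether to condition on component grade.
The imbalance in component grade arose from how units were allocated, not from anything the line did; and component grade independently affects the outcome. The pooled gap is confounded — condition on component grade.
Standardising Line U to the population component grade mix: 0.306·1/33 + 0.333·19/133 + 0.361·92/234 = 0.199.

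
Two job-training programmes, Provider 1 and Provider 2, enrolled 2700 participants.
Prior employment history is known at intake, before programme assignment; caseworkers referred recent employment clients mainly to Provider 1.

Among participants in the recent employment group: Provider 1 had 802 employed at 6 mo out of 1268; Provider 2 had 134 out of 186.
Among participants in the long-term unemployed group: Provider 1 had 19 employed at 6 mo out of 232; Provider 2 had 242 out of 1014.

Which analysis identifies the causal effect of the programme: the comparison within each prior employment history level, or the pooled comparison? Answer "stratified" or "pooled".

stratified

Prior employment history differs across programmes for reasons unrelated to any effect of the programme itself, and it separately predicts the outcome — a classic confounder. We must compare within prior employment history levels.
Within each level — recent employment: 63.2% vs 72.0%; long-term unemployed: 8.2% vs 23.9% — Provider 2 is higher every time.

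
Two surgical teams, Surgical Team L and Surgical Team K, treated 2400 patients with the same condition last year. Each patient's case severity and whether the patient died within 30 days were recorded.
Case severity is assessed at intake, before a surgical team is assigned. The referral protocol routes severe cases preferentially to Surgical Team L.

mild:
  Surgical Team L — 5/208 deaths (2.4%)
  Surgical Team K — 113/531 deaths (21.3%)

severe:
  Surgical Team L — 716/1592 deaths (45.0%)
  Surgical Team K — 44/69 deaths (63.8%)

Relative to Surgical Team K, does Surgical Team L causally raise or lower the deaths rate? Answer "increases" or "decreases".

decreases

Case severity is set before the surgical team has any effect — it is not caused by the surgical team — and it independently drives the outcome. That makes it a confounder, so the causal comparison is within case severity levels.
Within each level — mild: 2.4% vs 21.3%; severe: 45.0% vs 63.8% — Surgical Team L is lower every time.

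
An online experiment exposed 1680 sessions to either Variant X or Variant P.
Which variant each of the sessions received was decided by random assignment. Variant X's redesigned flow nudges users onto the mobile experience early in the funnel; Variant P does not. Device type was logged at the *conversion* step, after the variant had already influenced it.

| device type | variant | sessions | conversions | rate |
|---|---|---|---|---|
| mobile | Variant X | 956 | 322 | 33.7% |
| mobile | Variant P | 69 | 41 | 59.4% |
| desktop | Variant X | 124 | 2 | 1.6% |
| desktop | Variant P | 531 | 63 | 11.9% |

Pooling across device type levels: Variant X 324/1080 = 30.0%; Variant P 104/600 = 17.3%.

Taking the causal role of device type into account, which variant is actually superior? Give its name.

The distribution of device type is itself part of what the variant does — it is an intermediate outcome. Holding it fixed would remove that part of the effect; the total effect is the pooled difference.
Pooled: Variant X 30.0% vs Variant P 17.3%; Variant X is higher overall.

Variant X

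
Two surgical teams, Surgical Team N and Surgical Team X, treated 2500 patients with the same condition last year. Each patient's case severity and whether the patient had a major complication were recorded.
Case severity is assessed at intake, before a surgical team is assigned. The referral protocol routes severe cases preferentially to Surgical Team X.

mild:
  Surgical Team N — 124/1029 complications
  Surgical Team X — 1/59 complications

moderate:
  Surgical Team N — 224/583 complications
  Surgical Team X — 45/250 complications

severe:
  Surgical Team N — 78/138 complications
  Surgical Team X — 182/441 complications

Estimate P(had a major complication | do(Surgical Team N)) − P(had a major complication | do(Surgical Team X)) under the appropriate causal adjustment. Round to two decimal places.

+0.15

The case severity-specific comparison favours Surgical Team X throughout, but the pooled figures favour Surgical Team N. The question is whether to condition on case severity.
Case severity differs across surgical teams for reasons unrelated to any effect of the surgical team itself, and it separately predicts the outcome — a classic confounder. We must compare within case severity levels.
Adjusting over the population distribution of case severity: 0.435·(0.121−0.017) + 0.333·(0.384−0.180) + 0.232·(0.565−0.413) = +0.148.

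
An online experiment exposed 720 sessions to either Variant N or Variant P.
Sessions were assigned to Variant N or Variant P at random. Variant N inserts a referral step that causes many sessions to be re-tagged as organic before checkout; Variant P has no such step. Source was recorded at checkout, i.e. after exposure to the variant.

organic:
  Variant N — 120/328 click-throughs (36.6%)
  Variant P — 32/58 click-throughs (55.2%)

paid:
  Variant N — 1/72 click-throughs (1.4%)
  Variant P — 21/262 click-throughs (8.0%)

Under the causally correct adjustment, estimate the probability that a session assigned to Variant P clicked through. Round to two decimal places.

The distribution of traffic source is itself part of what the variant does — it is an intermediate outcome. Holding it fixed would remove that part of the effect; the total effect is the pooled difference.
So P(outcome | do(Variant P)) is just the pooled rate for Variant P: 53/320 = 0.166.

0.17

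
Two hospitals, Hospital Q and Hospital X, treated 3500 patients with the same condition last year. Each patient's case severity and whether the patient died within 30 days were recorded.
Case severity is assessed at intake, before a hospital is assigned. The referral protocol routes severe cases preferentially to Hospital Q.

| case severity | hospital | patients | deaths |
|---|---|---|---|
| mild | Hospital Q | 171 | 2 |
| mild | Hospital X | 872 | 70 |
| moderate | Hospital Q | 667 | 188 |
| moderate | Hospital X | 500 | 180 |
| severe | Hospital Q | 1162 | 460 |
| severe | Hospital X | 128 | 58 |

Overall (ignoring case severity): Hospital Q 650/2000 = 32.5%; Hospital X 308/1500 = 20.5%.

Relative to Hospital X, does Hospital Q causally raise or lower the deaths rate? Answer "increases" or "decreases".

decreases

Nothing the hospital does changes case severity; the imbalance is an allocation artefact. With case severity also predicting the outcome, the pooled figure is confounded, and the within-stratum comparison is the causal one.
Within each level — mild: 1.2% vs 8.0%; moderate: 28.2% vs 36.0%; severe: 39.6% vs 45.3% — Hospital Q is lower every time.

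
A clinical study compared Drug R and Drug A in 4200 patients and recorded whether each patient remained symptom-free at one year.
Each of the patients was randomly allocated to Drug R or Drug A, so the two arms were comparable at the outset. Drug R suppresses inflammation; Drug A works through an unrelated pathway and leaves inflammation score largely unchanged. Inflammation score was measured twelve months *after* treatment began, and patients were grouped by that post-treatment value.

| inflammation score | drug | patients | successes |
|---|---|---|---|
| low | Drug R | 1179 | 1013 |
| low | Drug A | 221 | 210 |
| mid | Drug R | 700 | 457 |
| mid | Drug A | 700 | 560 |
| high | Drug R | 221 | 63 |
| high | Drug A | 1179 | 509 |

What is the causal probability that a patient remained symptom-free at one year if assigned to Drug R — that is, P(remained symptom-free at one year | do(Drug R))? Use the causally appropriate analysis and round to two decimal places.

0.73

The distribution of inflammation score is itself part of what the drug does — it is an intermediate outcome. Holding it fixed would remove that part of the effect; the total effect is the pooled difference.
So P(outcome | do(Drug R)) is just the pooled rate for Drug R: 1533/2100 = 0.730.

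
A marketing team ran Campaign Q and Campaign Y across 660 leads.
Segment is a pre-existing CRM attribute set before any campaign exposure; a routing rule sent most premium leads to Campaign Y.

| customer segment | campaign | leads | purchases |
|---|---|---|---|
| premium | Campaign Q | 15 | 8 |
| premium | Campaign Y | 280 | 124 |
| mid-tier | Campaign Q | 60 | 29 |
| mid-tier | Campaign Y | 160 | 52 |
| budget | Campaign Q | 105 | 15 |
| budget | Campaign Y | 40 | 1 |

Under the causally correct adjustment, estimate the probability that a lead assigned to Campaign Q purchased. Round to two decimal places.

0.43

Within every customer segment level Campaign Q has the higher rate, yet pooled Campaign Y does — Simpson's reversal.
Customer segment satisfies the back-door criterion: it is not a descendant of the campaign, and it blocks the spurious path from campaign to outcome. Adjusting for it (i.e., using the within-customer segment rates) gives the causal effect.
Standardising Campaign Q to the population customer segment mix: 0.447·8/15 + 0.333·29/60 + 0.220·15/105 = 0.431.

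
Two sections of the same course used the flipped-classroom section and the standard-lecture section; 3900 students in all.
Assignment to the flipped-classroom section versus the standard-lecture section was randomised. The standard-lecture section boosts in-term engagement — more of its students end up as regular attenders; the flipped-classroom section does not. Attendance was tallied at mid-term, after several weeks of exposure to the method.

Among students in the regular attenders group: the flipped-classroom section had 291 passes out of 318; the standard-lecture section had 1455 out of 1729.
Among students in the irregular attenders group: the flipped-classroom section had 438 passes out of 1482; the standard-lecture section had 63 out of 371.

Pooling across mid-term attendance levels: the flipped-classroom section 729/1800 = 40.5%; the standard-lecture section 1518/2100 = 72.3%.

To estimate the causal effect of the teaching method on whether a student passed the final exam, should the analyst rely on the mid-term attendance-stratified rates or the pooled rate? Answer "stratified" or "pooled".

pooled

The stratified and pooled comparisons disagree (the flipped-classroom section wins within each mid-term attendance; the standard-lecture section wins overall), so the answer turns on the causal role of mid-term attendance.
Mid-term attendance is recorded after the teaching method and is itself shifted by it — it sits on the causal path from teaching method to outcome. Conditioning on a mediator would strip out part of the effect we want; the pooled comparison gives the total causal effect.
Pooled: the flipped-classroom section 40.5% vs the standard-lecture section 72.3%; the standard-lecture section is higher overall.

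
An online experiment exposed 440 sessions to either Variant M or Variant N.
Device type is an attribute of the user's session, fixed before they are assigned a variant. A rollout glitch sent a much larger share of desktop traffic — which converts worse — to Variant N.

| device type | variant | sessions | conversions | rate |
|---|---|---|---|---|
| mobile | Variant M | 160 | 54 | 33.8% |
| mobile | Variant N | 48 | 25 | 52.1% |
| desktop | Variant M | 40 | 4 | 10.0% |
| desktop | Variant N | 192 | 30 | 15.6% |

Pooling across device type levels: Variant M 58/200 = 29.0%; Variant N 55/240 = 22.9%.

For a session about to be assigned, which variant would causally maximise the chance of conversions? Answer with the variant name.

Variant N is higher inside every device type stratum but Variant M is higher in aggregate. Whether to stratify depends on how device type relates to the variant.
The imbalance in device type arose from how sessions were allocated, not from anything the variant did; and device type independently affects the outcome. The pooled gap is confounded — condition on device type.
Within each level — mobile: 33.8% vs 52.1%; desktop: 10.0% vs 15.6% — Variant N is higher every time.

Variant N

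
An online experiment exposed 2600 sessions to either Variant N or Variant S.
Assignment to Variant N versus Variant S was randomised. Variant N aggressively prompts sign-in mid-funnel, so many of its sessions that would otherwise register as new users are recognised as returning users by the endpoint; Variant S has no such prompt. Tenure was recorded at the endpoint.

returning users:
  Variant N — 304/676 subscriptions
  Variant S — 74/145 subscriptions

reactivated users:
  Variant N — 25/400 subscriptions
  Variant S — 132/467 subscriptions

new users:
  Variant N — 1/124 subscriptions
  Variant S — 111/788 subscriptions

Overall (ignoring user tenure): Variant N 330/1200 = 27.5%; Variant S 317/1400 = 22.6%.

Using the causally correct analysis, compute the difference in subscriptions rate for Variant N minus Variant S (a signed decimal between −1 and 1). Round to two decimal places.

User tenure here is a post-treatment variable shaped by the variant; conditioning on it would introduce bias rather than remove it. The overall comparison is the causal one.
The causal difference is the pooled difference: 0.275 − 0.226 = +0.049.

+0.05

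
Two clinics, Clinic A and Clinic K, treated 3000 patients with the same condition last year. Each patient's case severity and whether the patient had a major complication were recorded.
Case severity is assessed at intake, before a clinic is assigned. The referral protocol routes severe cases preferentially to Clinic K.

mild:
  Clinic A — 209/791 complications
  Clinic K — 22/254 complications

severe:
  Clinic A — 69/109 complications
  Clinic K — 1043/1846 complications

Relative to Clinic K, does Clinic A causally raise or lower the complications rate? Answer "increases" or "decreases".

The imbalance in case severity arose from how patients were allocated, not from anything the clinic did; and case severity independently affects the outcome. The pooled gap is confounded — condition on case severity.
Within each level — mild: 26.4% vs 8.7%; severe: 63.3% vs 56.5% — Clinic K is lower every time.

increases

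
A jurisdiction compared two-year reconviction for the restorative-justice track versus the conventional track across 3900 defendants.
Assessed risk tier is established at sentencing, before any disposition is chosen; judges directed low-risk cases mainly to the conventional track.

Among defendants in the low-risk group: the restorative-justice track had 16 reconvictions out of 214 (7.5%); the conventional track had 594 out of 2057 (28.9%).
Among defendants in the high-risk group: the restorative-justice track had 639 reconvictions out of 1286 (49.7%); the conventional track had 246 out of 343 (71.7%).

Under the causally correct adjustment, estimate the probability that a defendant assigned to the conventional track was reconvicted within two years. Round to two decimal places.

Here assessed risk tier is a common cause — it drives both which disposition a case falls under and the outcome. The crude comparison mixes populations; the stratum-specific rates are the causally relevant ones.
Standardising the conventional track to the population assessed risk tier mix: 0.582·594/2057 + 0.418·246/343 = 0.468.

0.47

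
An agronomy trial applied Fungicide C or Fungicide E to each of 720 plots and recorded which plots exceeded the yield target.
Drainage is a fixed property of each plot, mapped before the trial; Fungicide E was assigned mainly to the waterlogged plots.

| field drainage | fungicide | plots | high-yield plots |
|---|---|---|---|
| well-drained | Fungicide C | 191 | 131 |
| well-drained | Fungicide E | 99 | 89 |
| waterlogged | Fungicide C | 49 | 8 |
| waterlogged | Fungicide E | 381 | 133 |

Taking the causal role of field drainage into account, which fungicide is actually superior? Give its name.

Fungicide E

Here field drainage is a common cause — it drives both which fungicide a case falls under and the outcome. The crude comparison mixes populations; the stratum-specific rates are the causally relevant ones.
Within each level — well-drained: 68.6% vs 89.9%; waterlogged: 16.3% vs 34.9% — Fungicide E is higher every time.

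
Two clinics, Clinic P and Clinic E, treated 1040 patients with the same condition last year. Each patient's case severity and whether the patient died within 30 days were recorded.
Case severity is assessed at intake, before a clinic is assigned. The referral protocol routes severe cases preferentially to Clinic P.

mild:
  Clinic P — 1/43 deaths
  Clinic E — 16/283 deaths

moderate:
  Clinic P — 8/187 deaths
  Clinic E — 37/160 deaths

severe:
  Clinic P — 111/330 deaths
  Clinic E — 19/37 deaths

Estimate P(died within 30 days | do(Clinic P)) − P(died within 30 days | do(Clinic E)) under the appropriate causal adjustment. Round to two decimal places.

-0.14

Case severity differs across clinics for reasons unrelated to any effect of the clinic itself, and it separately predicts the outcome — a classic confounder. We must compare within case severity levels.
Adjusting over the population distribution of case severity: 0.313·(0.023−0.057) + 0.334·(0.043−0.231) + 0.353·(0.336−0.514) = -0.136.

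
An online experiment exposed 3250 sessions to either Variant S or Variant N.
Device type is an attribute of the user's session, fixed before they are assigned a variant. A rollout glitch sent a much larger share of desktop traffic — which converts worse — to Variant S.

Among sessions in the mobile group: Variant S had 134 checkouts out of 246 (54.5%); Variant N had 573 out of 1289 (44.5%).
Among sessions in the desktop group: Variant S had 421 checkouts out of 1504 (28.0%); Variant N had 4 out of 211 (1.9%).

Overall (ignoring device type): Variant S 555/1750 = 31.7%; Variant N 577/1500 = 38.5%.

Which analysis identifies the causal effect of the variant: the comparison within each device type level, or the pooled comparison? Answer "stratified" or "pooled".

Variant S is higher inside every device type stratum but Variant N is higher in aggregate. Whether to stratify depends on how device type relates to the variant.
Here device type is a common cause — it drives both which variant a case falls under and the outcome. The crude comparison mixes populations; the stratum-specific rates are the causally relevant ones.
Within each level — mobile: 54.5% vs 44.5%; desktop: 28.0% vs 1.9% — Variant S is higher every time.

stratified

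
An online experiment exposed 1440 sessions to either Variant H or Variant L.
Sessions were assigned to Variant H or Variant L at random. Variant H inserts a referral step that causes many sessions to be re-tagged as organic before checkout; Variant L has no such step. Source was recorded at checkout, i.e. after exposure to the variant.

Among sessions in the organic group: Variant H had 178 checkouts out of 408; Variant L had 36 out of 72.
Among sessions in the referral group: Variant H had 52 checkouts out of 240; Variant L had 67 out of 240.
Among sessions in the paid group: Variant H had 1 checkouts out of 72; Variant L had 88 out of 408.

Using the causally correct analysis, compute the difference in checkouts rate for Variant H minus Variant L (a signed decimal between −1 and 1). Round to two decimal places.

+0.06

Traffic source is recorded after the variant and is itself shifted by it — it sits on the causal path from variant to outcome. Conditioning on a mediator would strip out part of the effect we want; the pooled comparison gives the total causal effect.
The causal difference is the pooled difference: 0.321 − 0.265 = +0.056.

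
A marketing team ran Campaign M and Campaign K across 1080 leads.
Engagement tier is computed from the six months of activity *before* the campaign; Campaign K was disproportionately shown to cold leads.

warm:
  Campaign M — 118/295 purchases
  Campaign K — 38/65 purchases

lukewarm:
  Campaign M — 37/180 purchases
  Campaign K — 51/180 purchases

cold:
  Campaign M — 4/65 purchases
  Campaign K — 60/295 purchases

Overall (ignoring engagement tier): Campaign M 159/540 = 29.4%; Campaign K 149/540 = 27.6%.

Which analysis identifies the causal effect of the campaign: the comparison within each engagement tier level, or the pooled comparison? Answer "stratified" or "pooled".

stratified

The imbalance in engagement tier arose from how leads were allocated, not from anything the campaign did; and engagement tier independently affects the outcome. The pooled gap is confounded — condition on engagement tier.
Within each level — warm: 40.0% vs 58.5%; lukewarm: 20.6% vs 28.3%; cold: 6.2% vs 20.3% — Campaign K is higher every time.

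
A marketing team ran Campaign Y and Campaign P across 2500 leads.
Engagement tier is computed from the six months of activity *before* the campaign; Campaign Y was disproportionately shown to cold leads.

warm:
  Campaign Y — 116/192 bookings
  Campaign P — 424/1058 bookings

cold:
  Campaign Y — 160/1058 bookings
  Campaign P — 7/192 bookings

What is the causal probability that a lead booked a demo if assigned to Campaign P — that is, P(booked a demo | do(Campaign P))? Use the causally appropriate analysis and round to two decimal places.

0.22

Within every engagement tier level Campaign Y has the higher rate, yet pooled Campaign P does — Simpson's reversal.
Since engagement tier is a pre-existing factor (not a product of the campaign) and it affects the outcome on its own, it is a confounder. The stratified rates, not the pooled rate, identify the causal effect.
Standardising Campaign P to the population engagement tier mix: 0.500·424/1058 + 0.500·7/192 = 0.219.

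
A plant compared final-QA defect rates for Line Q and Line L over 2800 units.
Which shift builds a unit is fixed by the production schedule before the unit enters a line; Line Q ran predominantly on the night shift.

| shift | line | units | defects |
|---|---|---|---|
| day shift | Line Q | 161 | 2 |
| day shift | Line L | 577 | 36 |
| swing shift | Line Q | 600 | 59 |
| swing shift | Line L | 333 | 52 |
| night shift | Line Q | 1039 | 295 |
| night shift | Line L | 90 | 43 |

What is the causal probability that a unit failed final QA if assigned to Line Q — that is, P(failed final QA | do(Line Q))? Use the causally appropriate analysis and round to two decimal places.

Since shift is a pre-existing factor (not a product of the line) and it affects the outcome on its own, it is a confounder. The stratified rates, not the pooled rate, identify the causal effect.
Standardising Line Q to the population shift mix: 0.264·2/161 + 0.333·59/600 + 0.403·295/1039 = 0.151.

0.15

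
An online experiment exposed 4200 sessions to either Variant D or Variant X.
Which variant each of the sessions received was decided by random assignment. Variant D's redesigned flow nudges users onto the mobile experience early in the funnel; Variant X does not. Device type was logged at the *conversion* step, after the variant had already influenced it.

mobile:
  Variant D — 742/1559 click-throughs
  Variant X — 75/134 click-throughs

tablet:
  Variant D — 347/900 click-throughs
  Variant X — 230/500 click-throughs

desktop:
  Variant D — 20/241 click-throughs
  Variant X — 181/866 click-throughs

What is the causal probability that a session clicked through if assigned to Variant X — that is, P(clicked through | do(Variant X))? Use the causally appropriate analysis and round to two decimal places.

The distribution of device type is itself part of what the variant does — it is an intermediate outcome. Holding it fixed would remove that part of the effect; the total effect is the pooled difference.
So P(outcome | do(Variant X)) is just the pooled rate for Variant X: 486/1500 = 0.324.

0.32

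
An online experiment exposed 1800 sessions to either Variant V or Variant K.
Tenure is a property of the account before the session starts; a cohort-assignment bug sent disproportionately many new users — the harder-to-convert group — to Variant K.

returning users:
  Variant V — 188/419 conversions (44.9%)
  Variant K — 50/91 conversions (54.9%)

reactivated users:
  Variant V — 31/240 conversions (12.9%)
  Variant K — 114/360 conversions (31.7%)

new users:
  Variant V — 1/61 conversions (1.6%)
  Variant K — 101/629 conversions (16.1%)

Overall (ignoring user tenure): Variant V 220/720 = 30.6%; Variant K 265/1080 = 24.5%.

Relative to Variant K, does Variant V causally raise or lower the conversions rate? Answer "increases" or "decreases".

Since user tenure is a pre-existing factor (not a product of the variant) and it affects the outcome on its own, it is a confounder. The stratified rates, not the pooled rate, identify the causal effect.
Within each level — returning users: 44.9% vs 54.9%; reactivated users: 12.9% vs 31.7%; new users: 1.6% vs 16.1% — Variant K is higher every time.

decreases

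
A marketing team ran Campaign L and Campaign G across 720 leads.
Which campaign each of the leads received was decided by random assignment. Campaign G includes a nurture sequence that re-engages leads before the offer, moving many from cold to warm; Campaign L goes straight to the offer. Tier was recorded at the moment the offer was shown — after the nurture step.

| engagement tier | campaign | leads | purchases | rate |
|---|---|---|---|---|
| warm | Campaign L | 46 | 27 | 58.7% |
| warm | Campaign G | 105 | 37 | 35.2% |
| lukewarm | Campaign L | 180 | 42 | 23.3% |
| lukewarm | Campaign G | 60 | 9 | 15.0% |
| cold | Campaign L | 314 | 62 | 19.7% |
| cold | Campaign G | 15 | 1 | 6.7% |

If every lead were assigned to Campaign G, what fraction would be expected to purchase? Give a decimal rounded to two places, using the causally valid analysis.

Within every engagement tier level Campaign L has the higher rate, yet pooled Campaign G does — Simpson's reversal.
The distribution of engagement tier is itself part of what the campaign does — it is an intermediate outcome. Holding it fixed would remove that part of the effect; the total effect is the pooled difference.
So P(outcome | do(Campaign G)) is just the pooled rate for Campaign G: 47/180 = 0.261.

0.26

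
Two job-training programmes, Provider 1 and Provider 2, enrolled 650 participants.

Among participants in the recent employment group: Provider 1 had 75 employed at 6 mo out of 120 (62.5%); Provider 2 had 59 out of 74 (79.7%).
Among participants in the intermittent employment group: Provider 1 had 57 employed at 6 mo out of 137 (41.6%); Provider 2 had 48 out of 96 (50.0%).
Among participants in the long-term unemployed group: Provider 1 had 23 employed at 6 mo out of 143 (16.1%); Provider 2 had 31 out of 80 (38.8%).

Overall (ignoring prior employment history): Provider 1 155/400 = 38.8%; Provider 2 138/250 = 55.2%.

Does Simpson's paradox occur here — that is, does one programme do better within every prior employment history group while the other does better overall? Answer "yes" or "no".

Within each prior employment history level (recent employment 62.5% vs 79.7%; intermittent employment 41.6% vs 50.0%; long-term unemployed 16.1% vs 38.8%), Provider 2 has the higher rate every time. Pooled: 38.8% vs 55.2% — Provider 2 has the higher rate overall. They agree.

no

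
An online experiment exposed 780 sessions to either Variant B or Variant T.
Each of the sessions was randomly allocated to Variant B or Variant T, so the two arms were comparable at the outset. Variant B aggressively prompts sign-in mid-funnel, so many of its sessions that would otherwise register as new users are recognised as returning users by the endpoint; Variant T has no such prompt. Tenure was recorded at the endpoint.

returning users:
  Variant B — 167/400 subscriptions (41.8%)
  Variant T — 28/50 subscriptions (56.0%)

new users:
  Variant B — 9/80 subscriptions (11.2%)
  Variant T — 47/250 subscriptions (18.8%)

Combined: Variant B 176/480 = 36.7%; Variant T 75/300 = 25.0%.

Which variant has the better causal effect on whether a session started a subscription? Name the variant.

The stratified and pooled comparisons disagree (Variant T wins within each user tenure; Variant B wins overall), so the answer turns on the causal role of user tenure.
Because the variant influences user tenure, user tenure is a post-treatment mediator, not a confounder. Stratifying on it would bias the estimate; the causal effect is the crude pooled difference.
Pooled: Variant B 36.7% vs Variant T 25.0%; Variant B is higher overall.

Variant B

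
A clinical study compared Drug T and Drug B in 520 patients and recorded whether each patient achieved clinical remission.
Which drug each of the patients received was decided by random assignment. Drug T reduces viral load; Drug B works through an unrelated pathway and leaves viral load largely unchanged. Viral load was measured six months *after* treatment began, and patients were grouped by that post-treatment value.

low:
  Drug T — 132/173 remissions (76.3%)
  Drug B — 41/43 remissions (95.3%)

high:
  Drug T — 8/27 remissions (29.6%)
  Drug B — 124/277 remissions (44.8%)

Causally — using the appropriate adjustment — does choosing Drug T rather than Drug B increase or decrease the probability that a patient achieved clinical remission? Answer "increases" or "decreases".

Viral load lies on the pathway drug → viral load → outcome, so adjusting for it blocks the indirect effect. For the total causal effect of drug, use the unadjusted pooled rates.
Pooled: Drug T 70.0% vs Drug B 51.6%; Drug T is higher overall.

increases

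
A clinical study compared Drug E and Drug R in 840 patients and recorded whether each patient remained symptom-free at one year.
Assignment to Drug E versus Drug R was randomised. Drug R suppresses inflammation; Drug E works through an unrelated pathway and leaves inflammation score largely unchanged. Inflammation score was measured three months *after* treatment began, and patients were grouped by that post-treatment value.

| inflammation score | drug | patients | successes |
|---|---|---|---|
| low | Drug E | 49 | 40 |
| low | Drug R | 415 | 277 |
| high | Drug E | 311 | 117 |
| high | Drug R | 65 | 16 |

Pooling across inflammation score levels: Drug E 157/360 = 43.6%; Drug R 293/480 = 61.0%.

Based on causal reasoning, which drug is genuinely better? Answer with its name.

The distribution of inflammation score is itself part of what the drug does — it is an intermediate outcome. Holding it fixed would remove that part of the effect; the total effect is the pooled difference.
Pooled: Drug E 43.6% vs Drug R 61.0%; Drug R is higher overall.

Drug R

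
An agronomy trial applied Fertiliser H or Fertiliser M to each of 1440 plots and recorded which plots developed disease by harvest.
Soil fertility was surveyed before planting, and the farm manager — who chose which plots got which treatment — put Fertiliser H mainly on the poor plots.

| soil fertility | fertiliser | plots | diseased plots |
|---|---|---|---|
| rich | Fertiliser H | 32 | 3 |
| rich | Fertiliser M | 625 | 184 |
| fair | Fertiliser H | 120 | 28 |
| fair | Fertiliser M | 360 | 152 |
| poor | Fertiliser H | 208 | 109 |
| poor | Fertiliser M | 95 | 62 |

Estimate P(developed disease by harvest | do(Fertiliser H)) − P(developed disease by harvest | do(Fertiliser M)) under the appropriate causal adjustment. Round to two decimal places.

-0.18

The soil fertility-specific comparison favours Fertiliser H throughout, but the pooled figures favour Fertiliser M. The question is whether to condition on soil fertility.
Here soil fertility is a common cause — it drives both which fertiliser a case falls under and the outcome. The crude comparison mixes populations; the stratum-specific rates are the causally relevant ones.
Adjusting over the population distribution of soil fertility: 0.456·(0.094−0.294) + 0.333·(0.233−0.422) + 0.210·(0.524−0.653) = -0.182.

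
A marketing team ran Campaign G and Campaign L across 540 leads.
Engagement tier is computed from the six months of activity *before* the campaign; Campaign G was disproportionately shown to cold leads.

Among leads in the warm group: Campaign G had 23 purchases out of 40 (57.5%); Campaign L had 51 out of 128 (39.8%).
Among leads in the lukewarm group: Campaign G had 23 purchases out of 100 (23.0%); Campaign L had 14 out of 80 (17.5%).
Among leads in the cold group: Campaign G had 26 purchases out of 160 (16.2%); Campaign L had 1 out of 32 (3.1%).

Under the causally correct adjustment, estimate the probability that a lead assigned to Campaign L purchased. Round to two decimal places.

0.19

Campaign G is higher inside every engagement tier stratum but Campaign L is higher in aggregate. Whether to stratify depends on how engagement tier relates to the campaign.
Since engagement tier is a pre-existing factor (not a product of the campaign) and it affects the outcome on its own, it is a confounder. The stratified rates, not the pooled rate, identify the causal effect.
Standardising Campaign L to the population engagement tier mix: 0.311·51/128 + 0.333·14/80 + 0.356·1/32 = 0.193.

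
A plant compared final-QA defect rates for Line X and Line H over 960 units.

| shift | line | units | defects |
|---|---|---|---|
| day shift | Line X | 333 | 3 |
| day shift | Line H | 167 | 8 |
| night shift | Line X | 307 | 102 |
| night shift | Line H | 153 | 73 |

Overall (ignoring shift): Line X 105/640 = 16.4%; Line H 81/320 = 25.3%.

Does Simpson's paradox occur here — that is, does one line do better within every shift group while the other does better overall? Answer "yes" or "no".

Within each shift level (day shift 0.9% vs 4.8%; night shift 33.2% vs 47.7%), Line X has the lower rate every time. Pooled: 16.4% vs 25.3% — Line X has the lower rate overall. They agree.

no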